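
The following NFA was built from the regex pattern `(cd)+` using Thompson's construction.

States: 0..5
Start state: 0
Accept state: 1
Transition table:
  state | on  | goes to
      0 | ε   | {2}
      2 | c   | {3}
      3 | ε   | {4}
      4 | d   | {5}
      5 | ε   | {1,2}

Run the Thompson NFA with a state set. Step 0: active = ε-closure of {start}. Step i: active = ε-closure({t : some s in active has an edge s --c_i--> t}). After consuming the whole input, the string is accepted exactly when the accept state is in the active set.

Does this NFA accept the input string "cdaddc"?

S₀ = ε-closure({0}) = {0,2}
'c' @ 1: {3,4}
'd' @ 2: {1,2,5}  [accepting]
'a' @ 3: {}  — state set empty
rest 'ddc' ignored (set empty)
after full input: {}  (accept=1 not in)

Answer: REJECT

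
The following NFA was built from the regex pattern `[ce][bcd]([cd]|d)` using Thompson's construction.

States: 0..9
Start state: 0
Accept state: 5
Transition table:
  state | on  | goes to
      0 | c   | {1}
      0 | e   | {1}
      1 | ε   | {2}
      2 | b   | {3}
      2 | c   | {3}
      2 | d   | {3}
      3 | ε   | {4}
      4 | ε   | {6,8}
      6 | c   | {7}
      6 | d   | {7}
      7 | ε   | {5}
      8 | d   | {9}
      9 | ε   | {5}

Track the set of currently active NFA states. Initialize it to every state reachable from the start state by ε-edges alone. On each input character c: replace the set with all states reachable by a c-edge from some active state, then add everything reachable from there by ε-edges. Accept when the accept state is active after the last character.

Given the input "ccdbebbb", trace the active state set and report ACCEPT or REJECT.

Answer: REJECT

Derivation:
start: ε-closure({0}) = {0}
'c' @ 1: {1,2}
'c' @ 2: {3,4,6,8}
'd' @ 3: {5,7,9}  ✓accept
'b' @ 4: {}  — state set empty
rest 'ebbb' ignored (set empty)
end set {} — state 5 not in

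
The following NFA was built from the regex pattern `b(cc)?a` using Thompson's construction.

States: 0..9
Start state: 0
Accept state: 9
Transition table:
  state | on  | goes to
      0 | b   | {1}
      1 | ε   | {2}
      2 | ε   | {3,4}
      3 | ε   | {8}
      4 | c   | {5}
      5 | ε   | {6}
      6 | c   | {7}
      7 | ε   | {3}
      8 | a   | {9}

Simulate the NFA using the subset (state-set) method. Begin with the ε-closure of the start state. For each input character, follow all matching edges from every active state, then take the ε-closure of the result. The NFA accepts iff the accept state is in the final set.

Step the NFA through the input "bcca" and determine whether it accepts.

S₀ = ε-closure({0}) = {0}
'b' @ 1: {1,2,3,4,8}
'c' @ 2: {5,6}
'c' @ 3: {3,7,8}
'a' @ 4: {9}  ✓accept
after full input: {9}  (accept=9 in)

Answer: ACCEPT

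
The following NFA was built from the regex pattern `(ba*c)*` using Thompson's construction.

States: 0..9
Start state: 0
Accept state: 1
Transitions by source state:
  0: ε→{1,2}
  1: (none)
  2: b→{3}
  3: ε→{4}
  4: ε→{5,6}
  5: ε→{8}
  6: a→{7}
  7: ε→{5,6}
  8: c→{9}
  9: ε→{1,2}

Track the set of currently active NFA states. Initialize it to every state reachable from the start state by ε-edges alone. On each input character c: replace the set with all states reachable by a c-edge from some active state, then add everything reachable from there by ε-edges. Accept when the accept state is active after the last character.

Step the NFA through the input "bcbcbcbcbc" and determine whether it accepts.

S₀ = ε-closure({0}) = {0,1,2}
'b' @ 1: {3,4,5,6,8}
'c' @ 2: {1,2,9}  (accept∈set)
'b' @ 3: {3,4,5,6,8}
'c' @ 4: {1,2,9}  (accept∈set)
'b' @ 5: {3,4,5,6,8}
'c' @ 6: {1,2,9}  (accept∈set)
'b' @ 7: {3,4,5,6,8}
'c' @ 8: {1,2,9}  (accept∈set)
'b' @ 9: {3,4,5,6,8}
'c' @ 10: {1,2,9}  (accept∈set)
final: {1,2,9}; accept 1 in set

Answer: ACCEPT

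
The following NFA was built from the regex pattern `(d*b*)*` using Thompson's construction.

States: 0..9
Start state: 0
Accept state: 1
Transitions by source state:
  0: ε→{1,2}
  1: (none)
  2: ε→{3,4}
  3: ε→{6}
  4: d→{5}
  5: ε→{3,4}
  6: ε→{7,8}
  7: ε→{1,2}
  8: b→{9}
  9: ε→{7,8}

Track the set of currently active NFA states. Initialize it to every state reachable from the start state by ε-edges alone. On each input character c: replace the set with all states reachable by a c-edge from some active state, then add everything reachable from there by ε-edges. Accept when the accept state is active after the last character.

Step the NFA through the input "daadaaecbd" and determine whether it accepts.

Answer: REJECT

Trace:
S₀ = ε-closure({0}) = {0,1,2,3,4,6,7,8}
'd' @ 1: {1,2,3,4,5,6,7,8}  (accept∈set)
'a' @ 2: {}  — state set empty
rest 'adaaecbd' ignored (set empty)
after full input: {}  (accept=1 not in)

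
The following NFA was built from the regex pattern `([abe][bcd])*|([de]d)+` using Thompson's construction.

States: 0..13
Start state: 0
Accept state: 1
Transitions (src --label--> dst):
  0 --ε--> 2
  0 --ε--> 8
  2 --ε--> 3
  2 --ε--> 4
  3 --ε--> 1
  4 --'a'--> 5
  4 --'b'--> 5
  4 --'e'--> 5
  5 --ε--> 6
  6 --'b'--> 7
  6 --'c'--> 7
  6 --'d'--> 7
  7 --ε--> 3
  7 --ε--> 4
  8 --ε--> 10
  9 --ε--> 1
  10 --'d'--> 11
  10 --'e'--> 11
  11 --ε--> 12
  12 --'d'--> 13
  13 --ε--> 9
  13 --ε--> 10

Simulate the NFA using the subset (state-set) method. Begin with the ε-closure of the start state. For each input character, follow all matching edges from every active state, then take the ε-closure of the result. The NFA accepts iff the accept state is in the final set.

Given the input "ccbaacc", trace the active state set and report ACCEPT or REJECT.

Answer: REJECT

Trace:
initial (ε-close {0}): {0,1,2,3,4,8,10}
'c' @ 1: {}  — state set empty
rest 'cbaacc' ignored (set empty)
final: {}; accept 1 not in set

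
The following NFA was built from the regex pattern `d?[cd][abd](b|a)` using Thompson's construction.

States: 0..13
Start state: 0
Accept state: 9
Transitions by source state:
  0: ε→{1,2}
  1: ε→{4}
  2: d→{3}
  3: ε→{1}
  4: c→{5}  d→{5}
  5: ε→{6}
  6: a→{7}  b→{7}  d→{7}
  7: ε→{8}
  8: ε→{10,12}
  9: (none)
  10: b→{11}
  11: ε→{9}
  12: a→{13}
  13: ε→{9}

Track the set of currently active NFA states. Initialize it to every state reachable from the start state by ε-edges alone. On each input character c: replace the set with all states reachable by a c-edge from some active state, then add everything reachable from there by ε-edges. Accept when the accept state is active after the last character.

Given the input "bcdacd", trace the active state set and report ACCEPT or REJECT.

start: ε-closure({0}) = {0,1,2,4}
'b' @ 1: {}  — no active states
rest 'cdacd' ignored (set empty)
after full input: {}  (accept=9 not in)

Answer: REJECT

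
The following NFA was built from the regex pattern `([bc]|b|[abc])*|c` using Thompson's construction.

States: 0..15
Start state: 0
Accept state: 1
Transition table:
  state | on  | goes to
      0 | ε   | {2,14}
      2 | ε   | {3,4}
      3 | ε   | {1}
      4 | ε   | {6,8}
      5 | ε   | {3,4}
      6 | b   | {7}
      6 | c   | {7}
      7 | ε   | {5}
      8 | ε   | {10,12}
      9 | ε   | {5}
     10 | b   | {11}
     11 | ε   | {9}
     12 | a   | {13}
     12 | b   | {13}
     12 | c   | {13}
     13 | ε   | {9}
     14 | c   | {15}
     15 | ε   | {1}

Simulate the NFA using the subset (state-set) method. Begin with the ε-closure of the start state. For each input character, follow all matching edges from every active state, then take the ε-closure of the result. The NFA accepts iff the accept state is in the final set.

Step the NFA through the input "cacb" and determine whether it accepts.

Answer: ACCEPT

Steps:
initial (ε-close {0}): {0,1,2,3,4,6,8,10,12,14}
'c' @ 1: {1,3,4,5,6,7,8,9,10,12,13,15}  (accept∈set)
'a' @ 2: {1,3,4,5,6,8,9,10,12,13}  (accept∈set)
'c' @ 3: {1,3,4,5,6,7,8,9,10,12,13}  (accept∈set)
'b' @ 4: {1,3,4,5,6,7,8,9,10,11,12,13}  (accept∈set)
end set {1,3,4,5,6,7,8,9,10,11,12,13} — state 1 in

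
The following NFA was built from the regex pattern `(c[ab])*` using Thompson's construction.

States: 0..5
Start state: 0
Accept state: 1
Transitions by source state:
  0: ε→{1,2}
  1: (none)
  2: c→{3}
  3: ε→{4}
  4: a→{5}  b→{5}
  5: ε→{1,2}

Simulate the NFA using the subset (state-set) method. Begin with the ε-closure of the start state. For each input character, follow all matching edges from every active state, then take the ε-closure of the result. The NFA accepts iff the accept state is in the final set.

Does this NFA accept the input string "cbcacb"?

Answer: ACCEPT

Trace:
initial (ε-close {0}): {0,1,2}
'c' @ 1: {3,4}
'b' @ 2: {1,2,5}  ✓accept
'c' @ 3: {3,4}
'a' @ 4: {1,2,5}  ✓accept
'c' @ 5: {3,4}
'b' @ 6: {1,2,5}  ✓accept
end set {1,2,5} — state 1 in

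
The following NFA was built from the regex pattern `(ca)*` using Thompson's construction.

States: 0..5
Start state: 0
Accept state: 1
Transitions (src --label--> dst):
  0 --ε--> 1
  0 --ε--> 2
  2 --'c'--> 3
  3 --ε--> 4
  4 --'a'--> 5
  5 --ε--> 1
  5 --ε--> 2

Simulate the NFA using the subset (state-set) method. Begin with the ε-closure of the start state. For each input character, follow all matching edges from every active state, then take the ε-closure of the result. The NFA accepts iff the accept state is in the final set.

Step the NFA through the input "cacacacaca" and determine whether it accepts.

initial (ε-close {0}): {0,1,2}
'c' @ 1: {3,4}
'a' @ 2: {1,2,5}  ✓accept
'c' @ 3: {3,4}
'a' @ 4: {1,2,5}  ✓accept
'c' @ 5: {3,4}
'a' @ 6: {1,2,5}  ✓accept
'c' @ 7: {3,4}
'a' @ 8: {1,2,5}  ✓accept
'c' @ 9: {3,4}
'a' @ 10: {1,2,5}  ✓accept
after full input: {1,2,5}  (accept=1 in)

Answer: ACCEPT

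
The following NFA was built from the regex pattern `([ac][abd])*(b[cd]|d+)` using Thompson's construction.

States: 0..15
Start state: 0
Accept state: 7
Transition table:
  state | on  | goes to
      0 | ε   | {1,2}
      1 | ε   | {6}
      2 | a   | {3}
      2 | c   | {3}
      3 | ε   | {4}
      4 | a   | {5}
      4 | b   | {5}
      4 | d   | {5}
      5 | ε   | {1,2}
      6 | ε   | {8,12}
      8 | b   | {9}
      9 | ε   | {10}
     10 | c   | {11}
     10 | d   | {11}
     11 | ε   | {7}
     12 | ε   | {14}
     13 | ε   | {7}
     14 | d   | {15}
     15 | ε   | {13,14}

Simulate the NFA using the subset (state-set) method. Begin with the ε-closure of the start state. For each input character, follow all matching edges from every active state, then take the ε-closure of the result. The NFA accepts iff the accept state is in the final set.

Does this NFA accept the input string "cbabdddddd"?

S₀ = ε-closure({0}) = {0,1,2,6,8,12,14}
'c' @ 1: {3,4}
'b' @ 2: {1,2,5,6,8,12,14}
'a' @ 3: {3,4}
'b' @ 4: {1,2,5,6,8,12,14}
'd' @ 5: {7,13,14,15}  (accept∈set)
'd' @ 6: {7,13,14,15}  (accept∈set)
'd' @ 7: {7,13,14,15}  (accept∈set)
'd' @ 8: {7,13,14,15}  (accept∈set)
'd' @ 9: {7,13,14,15}  (accept∈set)
'd' @ 10: {7,13,14,15}  (accept∈set)
end set {7,13,14,15} — state 7 in

Answer: ACCEPT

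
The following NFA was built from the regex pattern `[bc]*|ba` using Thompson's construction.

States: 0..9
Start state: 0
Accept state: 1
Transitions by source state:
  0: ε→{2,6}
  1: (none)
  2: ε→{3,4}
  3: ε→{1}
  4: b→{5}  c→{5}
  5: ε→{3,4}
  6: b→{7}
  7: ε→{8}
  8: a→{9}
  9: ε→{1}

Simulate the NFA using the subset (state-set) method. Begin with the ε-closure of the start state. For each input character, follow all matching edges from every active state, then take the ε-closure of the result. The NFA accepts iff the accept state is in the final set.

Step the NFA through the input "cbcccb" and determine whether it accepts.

Answer: ACCEPT

Steps:
initial (ε-close {0}): {0,1,2,3,4,6}
'c' @ 1: {1,3,4,5}  [accepting]
'b' @ 2: {1,3,4,5}  [accepting]
'c' @ 3: {1,3,4,5}  [accepting]
'c' @ 4: {1,3,4,5}  [accepting]
'c' @ 5: {1,3,4,5}  [accepting]
'b' @ 6: {1,3,4,5}  [accepting]
after full input: {1,3,4,5}  (accept=1 in)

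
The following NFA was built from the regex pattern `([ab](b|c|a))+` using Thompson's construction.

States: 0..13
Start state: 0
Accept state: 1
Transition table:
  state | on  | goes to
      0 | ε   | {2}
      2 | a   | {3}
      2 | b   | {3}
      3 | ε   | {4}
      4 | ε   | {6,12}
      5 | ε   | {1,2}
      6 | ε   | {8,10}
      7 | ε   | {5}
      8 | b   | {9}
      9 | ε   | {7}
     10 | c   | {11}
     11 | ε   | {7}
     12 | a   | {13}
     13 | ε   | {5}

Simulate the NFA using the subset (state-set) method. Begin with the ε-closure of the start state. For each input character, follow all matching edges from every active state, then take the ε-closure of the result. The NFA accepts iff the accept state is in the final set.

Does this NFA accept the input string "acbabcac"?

Answer: ACCEPT

Steps:
S₀ = ε-closure({0}) = {0,2}
'a' @ 1: {3,4,6,8,10,12}
'c' @ 2: {1,2,5,7,11}  [accepting]
'b' @ 3: {3,4,6,8,10,12}
'a' @ 4: {1,2,5,13}  [accepting]
'b' @ 5: {3,4,6,8,10,12}
'c' @ 6: {1,2,5,7,11}  [accepting]
'a' @ 7: {3,4,6,8,10,12}
'c' @ 8: {1,2,5,7,11}  [accepting]
end set {1,2,5,7,11} — state 1 in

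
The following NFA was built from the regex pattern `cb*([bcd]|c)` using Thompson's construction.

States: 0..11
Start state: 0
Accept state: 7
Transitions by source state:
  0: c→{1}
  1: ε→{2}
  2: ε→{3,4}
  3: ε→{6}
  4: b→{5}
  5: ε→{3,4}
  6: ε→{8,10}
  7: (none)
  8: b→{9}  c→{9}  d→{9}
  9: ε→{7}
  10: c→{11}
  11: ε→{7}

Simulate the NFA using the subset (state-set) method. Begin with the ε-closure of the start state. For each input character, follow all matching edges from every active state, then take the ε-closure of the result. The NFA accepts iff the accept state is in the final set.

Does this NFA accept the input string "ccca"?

initial (ε-close {0}): {0}
'c' @ 1: {1,2,3,4,6,8,10}
'c' @ 2: {7,9,11}  ✓accept
'c' @ 3: {}  — no active states
rest 'a' ignored (set empty)
end set {} — state 7 not in

Answer: REJECT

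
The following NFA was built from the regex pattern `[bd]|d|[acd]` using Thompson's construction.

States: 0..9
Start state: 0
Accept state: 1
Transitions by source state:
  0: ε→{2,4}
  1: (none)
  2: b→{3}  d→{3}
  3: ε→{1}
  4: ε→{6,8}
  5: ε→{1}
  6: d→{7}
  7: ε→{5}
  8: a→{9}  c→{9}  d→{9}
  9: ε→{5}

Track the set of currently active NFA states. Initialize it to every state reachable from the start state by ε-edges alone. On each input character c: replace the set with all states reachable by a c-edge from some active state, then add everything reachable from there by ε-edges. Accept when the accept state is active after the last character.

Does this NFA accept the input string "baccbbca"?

Answer: REJECT

Trace:
S₀ = ε-closure({0}) = {0,2,4,6,8}
'b' @ 1: {1,3}  ✓accept
'a' @ 2: {}  — dead — no transitions
rest 'ccbbca' ignored (set empty)
final: {}; accept 1 not in set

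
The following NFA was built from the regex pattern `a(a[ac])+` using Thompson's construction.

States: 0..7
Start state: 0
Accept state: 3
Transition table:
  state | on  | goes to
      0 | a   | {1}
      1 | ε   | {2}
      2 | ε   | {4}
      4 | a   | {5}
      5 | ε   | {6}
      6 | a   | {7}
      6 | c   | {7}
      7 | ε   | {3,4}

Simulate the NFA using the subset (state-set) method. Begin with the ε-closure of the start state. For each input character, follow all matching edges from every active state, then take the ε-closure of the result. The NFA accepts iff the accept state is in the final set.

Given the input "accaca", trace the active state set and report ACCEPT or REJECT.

S₀ = ε-closure({0}) = {0}
'a' @ 1: {1,2,4}
'c' @ 2: {}  — dead — no transitions
rest 'caca' ignored (set empty)
after full input: {}  (accept=3 not in)

Answer: REJECT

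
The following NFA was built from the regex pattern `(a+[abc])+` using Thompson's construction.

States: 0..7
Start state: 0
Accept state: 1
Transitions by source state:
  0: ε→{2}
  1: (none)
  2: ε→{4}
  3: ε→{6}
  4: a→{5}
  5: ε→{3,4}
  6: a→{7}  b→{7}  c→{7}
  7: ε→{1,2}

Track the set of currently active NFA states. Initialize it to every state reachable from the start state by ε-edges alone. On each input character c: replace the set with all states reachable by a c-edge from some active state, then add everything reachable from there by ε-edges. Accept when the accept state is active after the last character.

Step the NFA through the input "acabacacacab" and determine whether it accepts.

Answer: ACCEPT

Steps:
S₀ = ε-closure({0}) = {0,2,4}
'a' @ 1: {3,4,5,6}
'c' @ 2: {1,2,4,7}  ✓accept
'a' @ 3: {3,4,5,6}
'b' @ 4: {1,2,4,7}  ✓accept
'a' @ 5: {3,4,5,6}
'c' @ 6: {1,2,4,7}  ✓accept
'a' @ 7: {3,4,5,6}
'c' @ 8: {1,2,4,7}  ✓accept
'a' @ 9: {3,4,5,6}
'c' @ 10: {1,2,4,7}  ✓accept
'a' @ 11: {3,4,5,6}
'b' @ 12: {1,2,4,7}  ✓accept
after full input: {1,2,4,7}  (accept=1 in)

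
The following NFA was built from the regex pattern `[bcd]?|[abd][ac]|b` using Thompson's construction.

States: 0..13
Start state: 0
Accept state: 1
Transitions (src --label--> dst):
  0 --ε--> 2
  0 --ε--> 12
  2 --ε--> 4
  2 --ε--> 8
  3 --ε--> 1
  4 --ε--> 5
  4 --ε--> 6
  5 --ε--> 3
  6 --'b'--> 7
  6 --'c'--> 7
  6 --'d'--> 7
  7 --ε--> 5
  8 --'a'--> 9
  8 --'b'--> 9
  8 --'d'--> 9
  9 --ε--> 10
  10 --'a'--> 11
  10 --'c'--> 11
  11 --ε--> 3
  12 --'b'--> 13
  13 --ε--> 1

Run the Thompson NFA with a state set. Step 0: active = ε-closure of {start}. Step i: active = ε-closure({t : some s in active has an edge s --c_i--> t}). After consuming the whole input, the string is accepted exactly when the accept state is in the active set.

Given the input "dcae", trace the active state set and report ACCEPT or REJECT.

Answer: REJECT

Steps:
initial (ε-close {0}): {0,1,2,3,4,5,6,8,12}
'd' @ 1: {1,3,5,7,9,10}  [accepting]
'c' @ 2: {1,3,11}  [accepting]
'a' @ 3: {}  — dead — no transitions
rest 'e' ignored (set empty)
end set {} — state 1 not in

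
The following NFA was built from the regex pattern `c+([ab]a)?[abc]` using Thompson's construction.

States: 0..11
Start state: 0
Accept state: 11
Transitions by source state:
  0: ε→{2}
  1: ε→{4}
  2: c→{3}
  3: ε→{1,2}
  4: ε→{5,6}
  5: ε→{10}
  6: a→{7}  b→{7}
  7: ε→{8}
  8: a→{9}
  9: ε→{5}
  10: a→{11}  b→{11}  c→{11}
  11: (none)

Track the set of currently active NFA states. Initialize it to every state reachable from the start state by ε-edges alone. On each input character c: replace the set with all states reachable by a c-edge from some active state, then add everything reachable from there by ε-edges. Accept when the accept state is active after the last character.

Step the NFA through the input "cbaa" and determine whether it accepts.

Answer: ACCEPT

Trace:
initial (ε-close {0}): {0,2}
'c' @ 1: {1,2,3,4,5,6,10}
'b' @ 2: {7,8,11}  [accepting]
'a' @ 3: {5,9,10}
'a' @ 4: {11}  [accepting]
end set {11} — state 11 in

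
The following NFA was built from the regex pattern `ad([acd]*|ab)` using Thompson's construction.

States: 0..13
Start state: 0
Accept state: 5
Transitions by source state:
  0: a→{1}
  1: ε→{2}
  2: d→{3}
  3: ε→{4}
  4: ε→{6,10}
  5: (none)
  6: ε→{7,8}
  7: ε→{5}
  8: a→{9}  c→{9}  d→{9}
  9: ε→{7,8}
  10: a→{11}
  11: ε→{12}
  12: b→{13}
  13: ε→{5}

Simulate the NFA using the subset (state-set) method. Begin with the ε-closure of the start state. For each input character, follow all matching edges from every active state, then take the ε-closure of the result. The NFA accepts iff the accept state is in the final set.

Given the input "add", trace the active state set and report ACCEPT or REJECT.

start: ε-closure({0}) = {0}
'a' @ 1: {1,2}
'd' @ 2: {3,4,5,6,7,8,10}  (accept∈set)
'd' @ 3: {5,7,8,9}  (accept∈set)
after full input: {5,7,8,9}  (accept=5 in)

Answer: ACCEPT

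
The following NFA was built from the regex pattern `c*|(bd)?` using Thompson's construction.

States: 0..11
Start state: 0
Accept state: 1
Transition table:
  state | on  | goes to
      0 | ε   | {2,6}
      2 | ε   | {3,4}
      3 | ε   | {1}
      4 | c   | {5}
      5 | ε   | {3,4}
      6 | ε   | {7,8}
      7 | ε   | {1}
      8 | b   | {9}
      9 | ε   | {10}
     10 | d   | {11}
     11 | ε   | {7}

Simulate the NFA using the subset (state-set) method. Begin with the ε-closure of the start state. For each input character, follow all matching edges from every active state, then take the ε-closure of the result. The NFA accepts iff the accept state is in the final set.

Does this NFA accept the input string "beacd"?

start: ε-closure({0}) = {0,1,2,3,4,6,7,8}
'b' @ 1: {9,10}
'e' @ 2: {}  — no active states
rest 'acd' ignored (set empty)
after full input: {}  (accept=1 not in)

Answer: REJECT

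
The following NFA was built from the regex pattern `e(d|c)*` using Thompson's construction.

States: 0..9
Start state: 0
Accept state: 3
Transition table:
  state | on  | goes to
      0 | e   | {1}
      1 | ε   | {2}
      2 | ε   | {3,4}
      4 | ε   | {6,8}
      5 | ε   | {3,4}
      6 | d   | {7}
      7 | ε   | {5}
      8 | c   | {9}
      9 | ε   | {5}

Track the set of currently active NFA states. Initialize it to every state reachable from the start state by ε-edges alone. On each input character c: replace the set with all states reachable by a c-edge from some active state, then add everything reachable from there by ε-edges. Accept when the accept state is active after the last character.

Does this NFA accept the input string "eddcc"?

start: ε-closure({0}) = {0}
'e' @ 1: {1,2,3,4,6,8}  ✓accept
'd' @ 2: {3,4,5,6,7,8}  ✓accept
'd' @ 3: {3,4,5,6,7,8}  ✓accept
'c' @ 4: {3,4,5,6,8,9}  ✓accept
'c' @ 5: {3,4,5,6,8,9}  ✓accept
after full input: {3,4,5,6,8,9}  (accept=3 in)

Answer: ACCEPT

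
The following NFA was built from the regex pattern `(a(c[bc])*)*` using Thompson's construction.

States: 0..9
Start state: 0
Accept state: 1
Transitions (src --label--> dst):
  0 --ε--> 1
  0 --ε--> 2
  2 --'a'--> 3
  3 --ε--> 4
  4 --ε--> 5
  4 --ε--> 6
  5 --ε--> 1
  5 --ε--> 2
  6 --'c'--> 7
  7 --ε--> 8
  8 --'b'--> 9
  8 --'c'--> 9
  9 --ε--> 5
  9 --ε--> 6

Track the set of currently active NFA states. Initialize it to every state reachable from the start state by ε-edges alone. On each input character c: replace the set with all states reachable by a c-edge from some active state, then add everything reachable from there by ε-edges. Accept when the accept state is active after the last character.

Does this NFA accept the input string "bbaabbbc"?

Answer: REJECT

Derivation:
start: ε-closure({0}) = {0,1,2}
'b' @ 1: {}  — state set empty
rest 'baabbbc' ignored (set empty)
end set {} — state 1 not in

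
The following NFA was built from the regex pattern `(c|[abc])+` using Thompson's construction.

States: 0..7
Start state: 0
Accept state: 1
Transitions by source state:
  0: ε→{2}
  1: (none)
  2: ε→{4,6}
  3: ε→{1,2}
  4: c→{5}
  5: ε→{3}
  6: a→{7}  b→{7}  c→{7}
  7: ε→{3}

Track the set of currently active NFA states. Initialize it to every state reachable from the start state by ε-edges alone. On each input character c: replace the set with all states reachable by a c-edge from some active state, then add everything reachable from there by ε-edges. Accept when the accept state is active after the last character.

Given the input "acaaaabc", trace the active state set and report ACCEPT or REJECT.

Answer: ACCEPT

Trace:
start: ε-closure({0}) = {0,2,4,6}
'a' @ 1: {1,2,3,4,6,7}  [accepting]
'c' @ 2: {1,2,3,4,5,6,7}  [accepting]
'a' @ 3: {1,2,3,4,6,7}  [accepting]
'a' @ 4: {1,2,3,4,6,7}  [accepting]
'a' @ 5: {1,2,3,4,6,7}  [accepting]
'a' @ 6: {1,2,3,4,6,7}  [accepting]
'b' @ 7: {1,2,3,4,6,7}  [accepting]
'c' @ 8: {1,2,3,4,5,6,7}  [accepting]
after full input: {1,2,3,4,5,6,7}  (accept=1 in)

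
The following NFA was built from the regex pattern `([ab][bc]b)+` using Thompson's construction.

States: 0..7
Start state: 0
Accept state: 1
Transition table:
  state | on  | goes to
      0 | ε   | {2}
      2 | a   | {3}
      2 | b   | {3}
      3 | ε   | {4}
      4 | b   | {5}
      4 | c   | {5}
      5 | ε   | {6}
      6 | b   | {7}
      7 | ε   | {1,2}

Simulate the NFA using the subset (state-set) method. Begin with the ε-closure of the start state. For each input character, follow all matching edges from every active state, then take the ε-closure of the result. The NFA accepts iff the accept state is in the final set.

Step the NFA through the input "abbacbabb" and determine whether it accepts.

start: ε-closure({0}) = {0,2}
'a' @ 1: {3,4}
'b' @ 2: {5,6}
'b' @ 3: {1,2,7}  ✓accept
'a' @ 4: {3,4}
'c' @ 5: {5,6}
'b' @ 6: {1,2,7}  ✓accept
'a' @ 7: {3,4}
'b' @ 8: {5,6}
'b' @ 9: {1,2,7}  ✓accept
end set {1,2,7} — state 1 in

Answer: ACCEPT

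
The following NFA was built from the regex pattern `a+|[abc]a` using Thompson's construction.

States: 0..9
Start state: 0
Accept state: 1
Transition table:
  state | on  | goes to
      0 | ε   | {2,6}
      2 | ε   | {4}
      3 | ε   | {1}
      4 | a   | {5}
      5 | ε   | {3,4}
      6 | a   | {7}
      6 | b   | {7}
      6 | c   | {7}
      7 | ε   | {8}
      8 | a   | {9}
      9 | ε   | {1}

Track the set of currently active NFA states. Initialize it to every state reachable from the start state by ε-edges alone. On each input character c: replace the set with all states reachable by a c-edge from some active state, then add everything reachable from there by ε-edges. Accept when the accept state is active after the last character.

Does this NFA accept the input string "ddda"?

start: ε-closure({0}) = {0,2,4,6}
'd' @ 1: {}  — state set empty
rest 'dda' ignored (set empty)
after full input: {}  (accept=1 not in)

Answer: REJECT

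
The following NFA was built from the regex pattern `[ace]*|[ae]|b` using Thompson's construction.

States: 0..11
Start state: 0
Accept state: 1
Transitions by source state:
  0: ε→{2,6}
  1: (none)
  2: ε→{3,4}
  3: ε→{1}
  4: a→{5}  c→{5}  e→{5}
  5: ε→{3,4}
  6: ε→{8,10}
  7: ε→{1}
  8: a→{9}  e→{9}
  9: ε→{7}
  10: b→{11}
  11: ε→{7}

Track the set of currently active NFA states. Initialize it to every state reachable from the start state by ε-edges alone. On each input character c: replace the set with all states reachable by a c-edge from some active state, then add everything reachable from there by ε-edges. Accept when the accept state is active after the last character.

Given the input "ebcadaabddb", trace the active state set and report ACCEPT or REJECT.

start: ε-closure({0}) = {0,1,2,3,4,6,8,10}
'e' @ 1: {1,3,4,5,7,9}  (accept∈set)
'b' @ 2: {}  — state set empty
rest 'cadaabddb' ignored (set empty)
final: {}; accept 1 not in set

Answer: REJECT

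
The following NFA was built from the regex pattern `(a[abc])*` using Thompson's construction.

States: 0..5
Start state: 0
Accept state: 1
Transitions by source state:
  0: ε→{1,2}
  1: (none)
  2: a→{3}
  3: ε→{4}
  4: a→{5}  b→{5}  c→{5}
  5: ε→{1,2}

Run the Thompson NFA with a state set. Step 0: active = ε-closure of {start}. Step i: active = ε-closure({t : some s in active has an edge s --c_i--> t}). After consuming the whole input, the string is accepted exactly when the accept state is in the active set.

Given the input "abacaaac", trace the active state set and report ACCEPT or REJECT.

Answer: ACCEPT

Derivation:
initial (ε-close {0}): {0,1,2}
'a' @ 1: {3,4}
'b' @ 2: {1,2,5}  ✓accept
'a' @ 3: {3,4}
'c' @ 4: {1,2,5}  ✓accept
'a' @ 5: {3,4}
'a' @ 6: {1,2,5}  ✓accept
'a' @ 7: {3,4}
'c' @ 8: {1,2,5}  ✓accept
end set {1,2,5} — state 1 in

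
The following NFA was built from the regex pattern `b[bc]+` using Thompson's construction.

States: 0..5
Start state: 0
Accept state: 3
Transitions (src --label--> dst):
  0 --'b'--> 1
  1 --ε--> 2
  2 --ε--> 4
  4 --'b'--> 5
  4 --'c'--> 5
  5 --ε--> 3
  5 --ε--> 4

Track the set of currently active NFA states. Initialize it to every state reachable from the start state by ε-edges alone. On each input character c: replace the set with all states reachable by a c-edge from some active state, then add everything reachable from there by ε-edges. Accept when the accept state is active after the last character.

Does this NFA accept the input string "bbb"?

start: ε-closure({0}) = {0}
'b' @ 1: {1,2,4}
'b' @ 2: {3,4,5}  [accepting]
'b' @ 3: {3,4,5}  [accepting]
end set {3,4,5} — state 3 in

Answer: ACCEPT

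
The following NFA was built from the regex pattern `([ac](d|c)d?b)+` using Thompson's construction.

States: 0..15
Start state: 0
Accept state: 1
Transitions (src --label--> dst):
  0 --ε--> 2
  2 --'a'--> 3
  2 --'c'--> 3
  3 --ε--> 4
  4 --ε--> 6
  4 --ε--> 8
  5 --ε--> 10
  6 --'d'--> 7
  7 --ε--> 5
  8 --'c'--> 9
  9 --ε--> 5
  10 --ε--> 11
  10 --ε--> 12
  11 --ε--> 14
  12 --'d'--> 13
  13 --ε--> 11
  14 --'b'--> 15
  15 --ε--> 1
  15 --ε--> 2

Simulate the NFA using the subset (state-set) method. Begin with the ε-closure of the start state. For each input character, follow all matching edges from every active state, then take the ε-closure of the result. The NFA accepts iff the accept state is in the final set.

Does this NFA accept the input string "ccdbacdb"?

Answer: ACCEPT

Trace:
start: ε-closure({0}) = {0,2}
'c' @ 1: {3,4,6,8}
'c' @ 2: {5,9,10,11,12,14}
'd' @ 3: {11,13,14}
'b' @ 4: {1,2,15}  [accepting]
'a' @ 5: {3,4,6,8}
'c' @ 6: {5,9,10,11,12,14}
'd' @ 7: {11,13,14}
'b' @ 8: {1,2,15}  [accepting]
after full input: {1,2,15}  (accept=1 in)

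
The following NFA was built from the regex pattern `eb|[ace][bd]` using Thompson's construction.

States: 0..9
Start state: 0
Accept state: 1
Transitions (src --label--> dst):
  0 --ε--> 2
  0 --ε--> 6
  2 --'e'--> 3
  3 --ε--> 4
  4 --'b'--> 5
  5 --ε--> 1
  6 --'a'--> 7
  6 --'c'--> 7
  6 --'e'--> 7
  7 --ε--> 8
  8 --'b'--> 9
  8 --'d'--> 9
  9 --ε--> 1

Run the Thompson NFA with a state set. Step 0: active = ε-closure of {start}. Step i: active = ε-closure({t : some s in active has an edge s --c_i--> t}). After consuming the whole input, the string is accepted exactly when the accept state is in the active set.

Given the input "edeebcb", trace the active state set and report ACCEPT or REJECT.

Answer: REJECT

Steps:
start: ε-closure({0}) = {0,2,6}
'e' @ 1: {3,4,7,8}
'd' @ 2: {1,9}  (accept∈set)
'e' @ 3: {}  — state set empty
rest 'ebcb' ignored (set empty)
after full input: {}  (accept=1 not in)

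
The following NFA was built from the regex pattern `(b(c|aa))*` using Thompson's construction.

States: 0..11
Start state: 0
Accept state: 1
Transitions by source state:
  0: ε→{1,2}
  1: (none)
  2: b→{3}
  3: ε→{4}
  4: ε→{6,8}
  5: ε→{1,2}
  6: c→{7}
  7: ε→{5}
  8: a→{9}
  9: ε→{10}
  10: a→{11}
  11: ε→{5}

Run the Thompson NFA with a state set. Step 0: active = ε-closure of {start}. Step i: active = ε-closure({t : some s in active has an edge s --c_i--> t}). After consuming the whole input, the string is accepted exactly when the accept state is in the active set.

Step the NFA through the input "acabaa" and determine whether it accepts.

start: ε-closure({0}) = {0,1,2}
'a' @ 1: {}  — no active states
rest 'cabaa' ignored (set empty)
after full input: {}  (accept=1 not in)

Answer: REJECT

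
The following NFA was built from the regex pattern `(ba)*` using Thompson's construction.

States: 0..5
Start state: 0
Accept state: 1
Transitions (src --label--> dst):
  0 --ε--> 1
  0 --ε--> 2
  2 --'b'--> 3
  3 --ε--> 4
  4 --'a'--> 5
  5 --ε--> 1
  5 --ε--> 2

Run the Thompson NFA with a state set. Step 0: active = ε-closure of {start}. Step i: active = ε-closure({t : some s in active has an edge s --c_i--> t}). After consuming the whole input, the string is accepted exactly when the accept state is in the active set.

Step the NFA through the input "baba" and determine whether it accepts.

initial (ε-close {0}): {0,1,2}
'b' @ 1: {3,4}
'a' @ 2: {1,2,5}  (accept∈set)
'b' @ 3: {3,4}
'a' @ 4: {1,2,5}  (accept∈set)
end set {1,2,5} — state 1 in

Answer: ACCEPT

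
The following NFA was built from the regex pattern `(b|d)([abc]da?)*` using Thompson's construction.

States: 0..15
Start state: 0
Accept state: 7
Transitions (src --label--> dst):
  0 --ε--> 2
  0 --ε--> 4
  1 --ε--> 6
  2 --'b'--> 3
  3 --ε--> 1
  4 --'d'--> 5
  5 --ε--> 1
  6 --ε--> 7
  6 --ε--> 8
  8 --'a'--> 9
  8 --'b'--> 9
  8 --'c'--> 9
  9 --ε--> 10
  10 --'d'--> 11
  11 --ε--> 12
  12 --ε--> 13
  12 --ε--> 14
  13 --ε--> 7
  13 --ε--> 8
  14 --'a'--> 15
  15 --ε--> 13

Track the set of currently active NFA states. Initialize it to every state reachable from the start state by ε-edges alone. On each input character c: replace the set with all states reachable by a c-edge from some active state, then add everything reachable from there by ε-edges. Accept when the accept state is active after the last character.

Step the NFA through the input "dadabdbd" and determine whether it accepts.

Answer: ACCEPT

Trace:
start: ε-closure({0}) = {0,2,4}
'd' @ 1: {1,5,6,7,8}  ✓accept
'a' @ 2: {9,10}
'd' @ 3: {7,8,11,12,13,14}  ✓accept
'a' @ 4: {7,8,9,10,13,15}  ✓accept
'b' @ 5: {9,10}
'd' @ 6: {7,8,11,12,13,14}  ✓accept
'b' @ 7: {9,10}
'd' @ 8: {7,8,11,12,13,14}  ✓accept
end set {7,8,11,12,13,14} — state 7 in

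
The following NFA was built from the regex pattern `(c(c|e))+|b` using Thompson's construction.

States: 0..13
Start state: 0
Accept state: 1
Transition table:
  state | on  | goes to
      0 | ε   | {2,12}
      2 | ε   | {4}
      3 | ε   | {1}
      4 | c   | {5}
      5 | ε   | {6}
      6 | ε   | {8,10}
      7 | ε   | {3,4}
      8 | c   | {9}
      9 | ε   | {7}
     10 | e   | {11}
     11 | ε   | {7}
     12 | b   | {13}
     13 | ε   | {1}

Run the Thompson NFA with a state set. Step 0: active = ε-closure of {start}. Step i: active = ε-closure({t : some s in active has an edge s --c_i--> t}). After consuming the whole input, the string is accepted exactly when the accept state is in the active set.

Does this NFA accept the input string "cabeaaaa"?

Answer: REJECT

Derivation:
initial (ε-close {0}): {0,2,4,12}
'c' @ 1: {5,6,8,10}
'a' @ 2: {}  — dead — no transitions
rest 'beaaaa' ignored (set empty)
end set {} — state 1 not in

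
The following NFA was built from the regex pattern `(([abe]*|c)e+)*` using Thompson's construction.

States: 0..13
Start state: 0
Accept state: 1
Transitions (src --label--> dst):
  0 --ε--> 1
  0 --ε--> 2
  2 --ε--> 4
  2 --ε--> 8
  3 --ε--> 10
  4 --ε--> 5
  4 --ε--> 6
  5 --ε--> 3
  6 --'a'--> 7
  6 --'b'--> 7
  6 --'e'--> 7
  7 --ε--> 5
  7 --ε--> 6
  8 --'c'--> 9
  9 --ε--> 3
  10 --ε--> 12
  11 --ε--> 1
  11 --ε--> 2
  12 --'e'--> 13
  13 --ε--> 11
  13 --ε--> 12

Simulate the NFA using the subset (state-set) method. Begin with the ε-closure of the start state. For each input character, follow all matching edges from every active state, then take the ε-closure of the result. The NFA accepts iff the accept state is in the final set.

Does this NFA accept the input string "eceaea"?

Answer: REJECT

Trace:
S₀ = ε-closure({0}) = {0,1,2,3,4,5,6,8,10,12}
'e' @ 1: {1,2,3,4,5,6,7,8,10,11,12,13}  ✓accept
'c' @ 2: {3,9,10,12}
'e' @ 3: {1,2,3,4,5,6,8,10,11,12,13}  ✓accept
'a' @ 4: {3,5,6,7,10,12}
'e' @ 5: {1,2,3,4,5,6,7,8,10,11,12,13}  ✓accept
'a' @ 6: {3,5,6,7,10,12}
after full input: {3,5,6,7,10,12}  (accept=1 not in)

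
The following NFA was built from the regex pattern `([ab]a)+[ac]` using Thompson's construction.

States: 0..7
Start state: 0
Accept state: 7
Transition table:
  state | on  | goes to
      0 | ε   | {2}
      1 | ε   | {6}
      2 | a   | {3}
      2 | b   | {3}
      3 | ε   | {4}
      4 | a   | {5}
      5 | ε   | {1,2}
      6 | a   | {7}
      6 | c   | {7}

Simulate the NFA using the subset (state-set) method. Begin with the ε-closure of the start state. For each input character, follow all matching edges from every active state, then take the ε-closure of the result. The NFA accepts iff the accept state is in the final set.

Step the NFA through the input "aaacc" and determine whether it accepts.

Answer: REJECT

Derivation:
S₀ = ε-closure({0}) = {0,2}
'a' @ 1: {3,4}
'a' @ 2: {1,2,5,6}
'a' @ 3: {3,4,7}  [accepting]
'c' @ 4: {}  — dead — no transitions
rest 'c' ignored (set empty)
after full input: {}  (accept=7 not in)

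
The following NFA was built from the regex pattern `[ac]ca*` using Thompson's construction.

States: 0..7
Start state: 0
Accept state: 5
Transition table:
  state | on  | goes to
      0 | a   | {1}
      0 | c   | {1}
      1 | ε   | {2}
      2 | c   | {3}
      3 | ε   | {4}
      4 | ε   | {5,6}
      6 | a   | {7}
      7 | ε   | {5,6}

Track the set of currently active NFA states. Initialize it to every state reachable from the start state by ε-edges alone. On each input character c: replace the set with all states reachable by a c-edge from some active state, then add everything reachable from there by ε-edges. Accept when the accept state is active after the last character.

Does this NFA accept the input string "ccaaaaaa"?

initial (ε-close {0}): {0}
'c' @ 1: {1,2}
'c' @ 2: {3,4,5,6}  [accepting]
'a' @ 3: {5,6,7}  [accepting]
'a' @ 4: {5,6,7}  [accepting]
'a' @ 5: {5,6,7}  [accepting]
'a' @ 6: {5,6,7}  [accepting]
'a' @ 7: {5,6,7}  [accepting]
'a' @ 8: {5,6,7}  [accepting]
after full input: {5,6,7}  (accept=5 in)

Answer: ACCEPT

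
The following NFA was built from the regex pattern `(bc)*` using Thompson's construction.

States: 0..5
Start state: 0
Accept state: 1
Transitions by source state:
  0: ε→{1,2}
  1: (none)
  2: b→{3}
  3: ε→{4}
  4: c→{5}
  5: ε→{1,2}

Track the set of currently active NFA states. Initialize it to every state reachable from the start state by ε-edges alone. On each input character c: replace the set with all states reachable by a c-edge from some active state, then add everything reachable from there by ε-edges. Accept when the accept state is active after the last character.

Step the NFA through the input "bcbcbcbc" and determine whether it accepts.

Answer: ACCEPT

Steps:
start: ε-closure({0}) = {0,1,2}
'b' @ 1: {3,4}
'c' @ 2: {1,2,5}  [accepting]
'b' @ 3: {3,4}
'c' @ 4: {1,2,5}  [accepting]
'b' @ 5: {3,4}
'c' @ 6: {1,2,5}  [accepting]
'b' @ 7: {3,4}
'c' @ 8: {1,2,5}  [accepting]
after full input: {1,2,5}  (accept=1 in)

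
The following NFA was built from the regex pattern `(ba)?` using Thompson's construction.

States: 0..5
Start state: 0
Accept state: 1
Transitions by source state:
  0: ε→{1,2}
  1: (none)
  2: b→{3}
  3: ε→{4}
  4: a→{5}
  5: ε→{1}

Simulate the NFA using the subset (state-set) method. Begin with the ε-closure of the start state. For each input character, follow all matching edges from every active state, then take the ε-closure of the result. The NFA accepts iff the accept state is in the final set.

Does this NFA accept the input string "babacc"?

Answer: REJECT

Steps:
initial (ε-close {0}): {0,1,2}
'b' @ 1: {3,4}
'a' @ 2: {1,5}  [accepting]
'b' @ 3: {}  — state set empty
rest 'acc' ignored (set empty)
end set {} — state 1 not in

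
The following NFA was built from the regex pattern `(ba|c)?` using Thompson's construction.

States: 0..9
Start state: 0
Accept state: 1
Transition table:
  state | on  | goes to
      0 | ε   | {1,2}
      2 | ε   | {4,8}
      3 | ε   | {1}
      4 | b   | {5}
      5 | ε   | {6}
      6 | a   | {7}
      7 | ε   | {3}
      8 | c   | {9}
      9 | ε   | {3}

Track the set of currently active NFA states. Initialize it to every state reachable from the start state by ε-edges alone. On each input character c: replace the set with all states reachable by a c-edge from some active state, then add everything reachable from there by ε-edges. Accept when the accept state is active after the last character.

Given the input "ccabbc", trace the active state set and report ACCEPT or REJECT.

Answer: REJECT

Trace:
S₀ = ε-closure({0}) = {0,1,2,4,8}
'c' @ 1: {1,3,9}  (accept∈set)
'c' @ 2: {}  — dead — no transitions
rest 'abbc' ignored (set empty)
end set {} — state 1 not in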